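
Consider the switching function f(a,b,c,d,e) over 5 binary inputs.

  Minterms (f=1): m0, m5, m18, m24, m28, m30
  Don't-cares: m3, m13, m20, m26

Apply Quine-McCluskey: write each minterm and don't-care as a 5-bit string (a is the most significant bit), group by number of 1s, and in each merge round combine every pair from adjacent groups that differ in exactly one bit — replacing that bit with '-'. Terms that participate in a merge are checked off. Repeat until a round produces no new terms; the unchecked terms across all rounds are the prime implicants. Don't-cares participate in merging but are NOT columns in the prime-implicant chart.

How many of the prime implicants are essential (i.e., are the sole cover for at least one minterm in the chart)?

Round 0: 00000 00011 00101✓ 01101✓ 10010✓ 10100✓ 11000✓ 11010✓ 11100✓ 11110✓
Round 1: 0-101 1-010 1-100 11-00✓ 11-10✓ 110-0✓ 111-0✓
Round 2: 11--0
PIs = {0-101, 00000, 00011, 1-010, 1-100, 11--0}
Coverage chart:
  m0: 00000 ←essential
  m5: 0-101 ←essential
  m18: 1-010 ←essential
  m24: 11--0 ←essential
  m28: 1-100,11--0
  m30: 11--0 ←essential
Essential: 0-101, 00000, 1-010, 11--0

4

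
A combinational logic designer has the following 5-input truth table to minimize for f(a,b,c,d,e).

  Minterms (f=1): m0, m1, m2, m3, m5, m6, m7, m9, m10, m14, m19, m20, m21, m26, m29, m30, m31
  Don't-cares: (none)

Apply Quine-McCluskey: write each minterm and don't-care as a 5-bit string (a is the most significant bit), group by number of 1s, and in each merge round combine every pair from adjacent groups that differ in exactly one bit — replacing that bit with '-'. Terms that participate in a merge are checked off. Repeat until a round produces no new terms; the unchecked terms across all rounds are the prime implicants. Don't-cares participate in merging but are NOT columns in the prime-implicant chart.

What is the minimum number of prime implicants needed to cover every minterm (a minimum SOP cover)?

Round 0: 00000✓ 00001✓ 00010✓ 00011✓ 00101✓ 00110✓ 00111✓ 01001✓ 01010✓ 01110✓ 10011✓ 10100✓ 10101✓ 11010✓ 11101✓ 11110✓ 11111✓
Round 1: -0011 -0101 -1010✓ -1110✓ 0-001 0-010✓ 0-110✓ 00-01✓ 00-10✓ 00-11✓ 000-0✓ 000-1✓ 0000-✓ 0001-✓ 001-1✓ 0011-✓ 01-10✓ 1-101 1010- 11-10✓ 111-1 1111-
Round 2: -1-10 0--10 00--1 00-1- 000--
PIs = {-0011, -0101, -1-10, 0--10, 0-001, 00--1, 00-1-, 000--, 1-101, 1010-, 111-1, 1111-}
Coverage chart:
  m0: 000-- ←essential
  m1: 0-001,00--1,000--
  m2: 0--10,00-1-,000--
  m3: -0011,00--1,00-1-,000--
  m5: -0101,00--1
  m6: 0--10,00-1-
  m7: 00--1,00-1-
  m9: 0-001 ←essential
  m10: -1-10,0--10
  m14: -1-10,0--10
  m19: -0011 ←essential
  m20: 1010- ←essential
  m21: -0101,1-101,1010-
  m26: -1-10 ←essential
  m29: 1-101,111-1
  m30: -1-10,1111-
  m31: 111-1,1111-
Essential: -0011, -1-10, 0-001, 000--, 1010-
Petrick residual → -0101, 00-1-, 111-1
Min cover (8 terms): b'c'de + b'cd'e + bde' + a'c'd'e + a'b'd + a'b'c' + ab'cd' + abce

8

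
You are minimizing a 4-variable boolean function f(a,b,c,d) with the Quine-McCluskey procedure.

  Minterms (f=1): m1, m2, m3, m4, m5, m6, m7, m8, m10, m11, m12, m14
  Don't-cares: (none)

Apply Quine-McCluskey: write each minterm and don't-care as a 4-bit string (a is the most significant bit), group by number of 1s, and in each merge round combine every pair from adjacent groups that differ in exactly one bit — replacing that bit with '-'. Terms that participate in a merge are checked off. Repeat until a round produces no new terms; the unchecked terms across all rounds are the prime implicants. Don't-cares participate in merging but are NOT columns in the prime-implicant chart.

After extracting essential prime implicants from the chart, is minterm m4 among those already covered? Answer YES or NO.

NO

[col 0] 0001*, 0010*, 0011*, 0100*, 0101*, 0110*, 0111*, 1000*, 1010*, 1011*, 1100*, 1110*
[col 1] -010*, -011*, -100*, -110*, 0-01*, 0-10*, 0-11*, 00-1*, 001-*, 01-0*, 01-1*, 010-*, 011-*, 1-00*, 1-10*, 10-0*, 101-*, 11-0*
[col 2] --10, -01-, -1-0, 0--1, 0-1-, 01--, 1--0
Prime implicants: --10, -01-, -1-0, 0--1, 0-1-, 01--, 1--0
PI chart (minterm → PIs covering it):
  1 | 0--1  (sole → essential)
  2 | --10,-01-,0-1-
  3 | -01-,0--1,0-1-
  4 | -1-0,01--
  5 | 0--1,01--
  6 | --10,-1-0,0-1-,01--
  7 | 0--1,0-1-,01--
  8 | 1--0  (sole → essential)
  10 | --10,-01-,1--0
  11 | -01-  (sole → essential)
  12 | -1-0,1--0
  14 | --10,-1-0,1--0
Essential prime implicants: -01-, 0--1, 1--0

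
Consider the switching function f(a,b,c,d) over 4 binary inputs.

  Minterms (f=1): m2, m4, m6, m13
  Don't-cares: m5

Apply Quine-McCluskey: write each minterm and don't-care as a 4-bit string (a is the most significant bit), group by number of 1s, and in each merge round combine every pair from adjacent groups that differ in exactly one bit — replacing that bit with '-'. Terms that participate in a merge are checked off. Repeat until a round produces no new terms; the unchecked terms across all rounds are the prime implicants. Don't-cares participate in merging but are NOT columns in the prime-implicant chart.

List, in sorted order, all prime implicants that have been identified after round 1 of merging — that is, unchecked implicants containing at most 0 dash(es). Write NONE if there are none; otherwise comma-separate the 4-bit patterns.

NONE

[col 0] 0010*, 0100*, 0101*, 0110*, 1101*
[col 1] -101, 0-10, 01-0, 010-
Prime implicants: -101, 0-10, 01-0, 010-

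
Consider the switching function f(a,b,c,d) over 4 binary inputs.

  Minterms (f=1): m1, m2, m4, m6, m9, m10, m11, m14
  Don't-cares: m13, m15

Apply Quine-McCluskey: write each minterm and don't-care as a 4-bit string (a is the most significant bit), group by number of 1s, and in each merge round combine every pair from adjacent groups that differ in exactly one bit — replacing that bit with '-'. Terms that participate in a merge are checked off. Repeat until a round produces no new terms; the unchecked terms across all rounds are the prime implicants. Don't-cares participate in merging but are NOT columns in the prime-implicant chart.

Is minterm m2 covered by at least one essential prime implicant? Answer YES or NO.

size-2^0 implicants → 0001(✓)  0010(✓)  0100(✓)  0110(✓)  1001(✓)  1010(✓)  1011(✓)  1101(✓)  1110(✓)  1111(✓)
size-2^1 implicants → -001  -010(✓)  -110(✓)  0-10(✓)  01-0  1-01(✓)  1-10(✓)  1-11(✓)  10-1(✓)  101-(✓)  11-1(✓)  111-(✓)
size-2^2 implicants → --10  1--1  1-1-
Unchecked terms (primes): --10, -001, 01-0, 1--1, 1-1-
Minterm coverage:
  m1 ⊆ -001 [E]
  m2 ⊆ --10 [E]
  m4 ⊆ 01-0 [E]
  m6 ⊆ --10,01-0
  m9 ⊆ -001,1--1
  m10 ⊆ --10,1-1-
  m11 ⊆ 1--1,1-1-
  m14 ⊆ --10,1-1-
E = {--10, -001, 01-0}

YES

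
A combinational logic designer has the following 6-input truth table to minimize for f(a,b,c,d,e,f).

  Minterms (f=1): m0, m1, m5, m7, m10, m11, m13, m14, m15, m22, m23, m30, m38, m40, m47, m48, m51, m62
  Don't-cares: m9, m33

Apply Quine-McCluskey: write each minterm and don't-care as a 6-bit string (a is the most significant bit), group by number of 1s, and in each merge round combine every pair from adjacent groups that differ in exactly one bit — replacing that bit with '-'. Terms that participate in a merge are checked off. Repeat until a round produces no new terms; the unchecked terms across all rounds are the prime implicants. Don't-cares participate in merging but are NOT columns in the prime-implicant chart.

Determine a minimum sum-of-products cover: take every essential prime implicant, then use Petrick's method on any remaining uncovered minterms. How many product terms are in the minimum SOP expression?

10

Round 0: 000000✓ 000001✓ 000101✓ 000111✓ 001001✓ 001010✓ 001011✓ 001101✓ 001110✓ 001111✓ 010110✓ 010111✓ 011110✓ 100001✓ 100110 101000 101111✓ 110000 110011 111110✓
Round 1: -00001 -01111 -11110 0-0111 0-1110 00-001✓ 00-101✓ 00-111✓ 000-01✓ 00000- 0001-1✓ 001-01✓ 001-10✓ 001-11✓ 0010-1✓ 00101-✓ 0011-1✓ 00111-✓ 01-110 01011-
Round 2: 00--01 00-1-1 001--1 001-1-
PIs = {-00001, -01111, -11110, 0-0111, 0-1110, 00--01, 00-1-1, 00000-, 001--1, 001-1-, 01-110, 01011-, 100110, 101000, 110000, 110011}
Coverage chart:
  m0: 00000- ←essential
  m1: -00001,00--01,00000-
  m5: 00--01,00-1-1
  m7: 0-0111,00-1-1
  m10: 001-1- ←essential
  m11: 001--1,001-1-
  m13: 00--01,00-1-1,001--1
  m14: 0-1110,001-1-
  m15: -01111,00-1-1,001--1,001-1-
  m22: 01-110,01011-
  m23: 0-0111,01011-
  m30: -11110,0-1110,01-110
  m38: 100110 ←essential
  m40: 101000 ←essential
  m47: -01111 ←essential
  m48: 110000 ←essential
  m51: 110011 ←essential
  m62: -11110 ←essential
Essential: -01111, -11110, 00000-, 001-1-, 100110, 101000, 110000, 110011
Petrick residual → 00-1-1, 01011-
Min cover (10 terms): b'cdef + bcdef' + a'b'df + a'b'c'd'e' + a'b'ce + a'bc'de + ab'c'def' + ab'cd'e'f' + abc'd'e'f' + abc'd'ef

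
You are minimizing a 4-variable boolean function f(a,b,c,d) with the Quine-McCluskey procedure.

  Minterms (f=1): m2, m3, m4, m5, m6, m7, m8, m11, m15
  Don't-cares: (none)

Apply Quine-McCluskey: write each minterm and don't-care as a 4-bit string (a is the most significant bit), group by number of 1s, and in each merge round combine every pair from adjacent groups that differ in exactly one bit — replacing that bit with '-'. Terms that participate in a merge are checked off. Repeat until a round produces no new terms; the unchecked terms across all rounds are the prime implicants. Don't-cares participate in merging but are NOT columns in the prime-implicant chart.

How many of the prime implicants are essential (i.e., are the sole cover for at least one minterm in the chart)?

Round 0: 0010✓ 0011✓ 0100✓ 0101✓ 0110✓ 0111✓ 1000 1011✓ 1111✓
Round 1: -011✓ -111✓ 0-10✓ 0-11✓ 001-✓ 01-0✓ 01-1✓ 010-✓ 011-✓ 1-11✓
Round 2: --11 0-1- 01--
PIs = {--11, 0-1-, 01--, 1000}
Coverage chart:
  m2: 0-1- ←essential
  m3: --11,0-1-
  m4: 01-- ←essential
  m5: 01-- ←essential
  m6: 0-1-,01--
  m7: --11,0-1-,01--
  m8: 1000 ←essential
  m11: --11 ←essential
  m15: --11 ←essential
Essential: --11, 0-1-, 01--, 1000

4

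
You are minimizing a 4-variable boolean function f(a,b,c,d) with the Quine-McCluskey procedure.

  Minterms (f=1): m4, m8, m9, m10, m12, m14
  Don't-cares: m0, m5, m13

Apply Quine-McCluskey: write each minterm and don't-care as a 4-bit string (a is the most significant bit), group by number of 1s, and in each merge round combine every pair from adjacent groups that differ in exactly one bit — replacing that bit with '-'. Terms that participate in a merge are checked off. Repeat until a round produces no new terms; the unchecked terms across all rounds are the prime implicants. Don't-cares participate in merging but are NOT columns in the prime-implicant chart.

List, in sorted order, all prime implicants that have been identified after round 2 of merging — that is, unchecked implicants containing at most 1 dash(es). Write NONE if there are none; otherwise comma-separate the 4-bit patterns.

size-2^0 implicants → 0000(✓)  0100(✓)  0101(✓)  1000(✓)  1001(✓)  1010(✓)  1100(✓)  1101(✓)  1110(✓)
size-2^1 implicants → -000(✓)  -100(✓)  -101(✓)  0-00(✓)  010-(✓)  1-00(✓)  1-01(✓)  1-10(✓)  10-0(✓)  100-(✓)  11-0(✓)  110-(✓)
size-2^2 implicants → --00  -10-  1--0  1-0-
Unchecked terms (primes): --00, -10-, 1--0, 1-0-

NONE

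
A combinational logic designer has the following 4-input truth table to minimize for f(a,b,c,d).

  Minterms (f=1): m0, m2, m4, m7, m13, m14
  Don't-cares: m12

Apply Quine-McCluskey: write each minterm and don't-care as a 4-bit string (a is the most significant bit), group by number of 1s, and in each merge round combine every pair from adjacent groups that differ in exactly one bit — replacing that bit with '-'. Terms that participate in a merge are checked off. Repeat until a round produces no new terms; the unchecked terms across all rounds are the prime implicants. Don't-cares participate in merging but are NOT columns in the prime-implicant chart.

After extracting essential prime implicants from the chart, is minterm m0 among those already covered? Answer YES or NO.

size-2^0 implicants → 0000(✓)  0010(✓)  0100(✓)  0111  1100(✓)  1101(✓)  1110(✓)
size-2^1 implicants → -100  0-00  00-0  11-0  110-
Unchecked terms (primes): -100, 0-00, 00-0, 0111, 11-0, 110-
Minterm coverage:
  m0 ⊆ 0-00,00-0
  m2 ⊆ 00-0 [E]
  m4 ⊆ -100,0-00
  m7 ⊆ 0111 [E]
  m13 ⊆ 110- [E]
  m14 ⊆ 11-0 [E]
E = {00-0, 0111, 11-0, 110-}

YES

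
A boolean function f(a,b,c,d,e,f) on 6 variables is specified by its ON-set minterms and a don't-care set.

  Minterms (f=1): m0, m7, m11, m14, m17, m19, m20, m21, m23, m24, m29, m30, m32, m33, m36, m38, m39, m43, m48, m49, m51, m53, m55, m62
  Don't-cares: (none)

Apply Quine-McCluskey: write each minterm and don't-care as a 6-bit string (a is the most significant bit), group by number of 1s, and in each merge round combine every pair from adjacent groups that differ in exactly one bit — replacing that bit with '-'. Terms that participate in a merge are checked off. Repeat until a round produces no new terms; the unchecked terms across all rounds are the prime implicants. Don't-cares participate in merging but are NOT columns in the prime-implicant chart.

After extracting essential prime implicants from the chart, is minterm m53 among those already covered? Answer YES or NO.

YES

size-2^0 implicants → 000000(✓)  000111(✓)  001011(✓)  001110(✓)  010001(✓)  010011(✓)  010100(✓)  010101(✓)  010111(✓)  011000  011101(✓)  011110(✓)  100000(✓)  100001(✓)  100100(✓)  100110(✓)  100111(✓)  101011(✓)  110000(✓)  110001(✓)  110011(✓)  110101(✓)  110111(✓)  111110(✓)
size-2^1 implicants → -00000  -00111(✓)  -01011  -10001(✓)  -10011(✓)  -10101(✓)  -10111(✓)  -11110  0-0111(✓)  0-1110  01-101  010-01(✓)  010-11(✓)  0100-1(✓)  0101-1(✓)  01010-  1-0000(✓)  1-0001(✓)  1-0111(✓)  100-00  10000-(✓)  1001-0  10011-  110-01(✓)  110-11(✓)  1100-1(✓)  11000-(✓)  1101-1(✓)
size-2^2 implicants → --0111  -10-01(✓)  -10-11(✓)  -100-1(✓)  -101-1(✓)  010--1(✓)  1-000-  110--1(✓)
size-2^3 implicants → -10--1
Unchecked terms (primes): --0111, -00000, -01011, -10--1, -11110, 0-1110, 01-101, 01010-, 011000, 1-000-, 100-00, 1001-0, 10011-
Minterm coverage:
  m0 ⊆ -00000 [E]
  m7 ⊆ --0111 [E]
  m11 ⊆ -01011 [E]
  m14 ⊆ 0-1110 [E]
  m17 ⊆ -10--1 [E]
  m19 ⊆ -10--1 [E]
  m20 ⊆ 01010- [E]
  m21 ⊆ -10--1,01-101,01010-
  m23 ⊆ --0111,-10--1
  m24 ⊆ 011000 [E]
  m29 ⊆ 01-101 [E]
  m30 ⊆ -11110,0-1110
  m32 ⊆ -00000,1-000-,100-00
  m33 ⊆ 1-000- [E]
  m36 ⊆ 100-00,1001-0
  m38 ⊆ 1001-0,10011-
  m39 ⊆ --0111,10011-
  m43 ⊆ -01011 [E]
  m48 ⊆ 1-000- [E]
  m49 ⊆ -10--1,1-000-
  m51 ⊆ -10--1 [E]
  m53 ⊆ -10--1 [E]
  m55 ⊆ --0111,-10--1
  m62 ⊆ -11110 [E]
E = {--0111, -00000, -01011, -10--1, -11110, 0-1110, 01-101, 01010-, 011000, 1-000-}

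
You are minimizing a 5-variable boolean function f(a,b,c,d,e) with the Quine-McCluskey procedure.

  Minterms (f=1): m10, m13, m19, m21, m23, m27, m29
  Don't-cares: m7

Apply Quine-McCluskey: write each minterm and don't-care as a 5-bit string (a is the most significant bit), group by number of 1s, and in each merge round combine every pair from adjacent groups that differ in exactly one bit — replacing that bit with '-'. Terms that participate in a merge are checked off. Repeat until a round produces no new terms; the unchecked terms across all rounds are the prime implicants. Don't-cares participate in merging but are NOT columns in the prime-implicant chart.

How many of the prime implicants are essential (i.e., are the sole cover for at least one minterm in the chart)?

size-2^0 implicants → 00111(✓)  01010  01101(✓)  10011(✓)  10101(✓)  10111(✓)  11011(✓)  11101(✓)
size-2^1 implicants → -0111  -1101  1-011  1-101  10-11  101-1
Unchecked terms (primes): -0111, -1101, 01010, 1-011, 1-101, 10-11, 101-1
Minterm coverage:
  m10 ⊆ 01010 [E]
  m13 ⊆ -1101 [E]
  m19 ⊆ 1-011,10-11
  m21 ⊆ 1-101,101-1
  m23 ⊆ -0111,10-11,101-1
  m27 ⊆ 1-011 [E]
  m29 ⊆ -1101,1-101
E = {-1101, 01010, 1-011}

3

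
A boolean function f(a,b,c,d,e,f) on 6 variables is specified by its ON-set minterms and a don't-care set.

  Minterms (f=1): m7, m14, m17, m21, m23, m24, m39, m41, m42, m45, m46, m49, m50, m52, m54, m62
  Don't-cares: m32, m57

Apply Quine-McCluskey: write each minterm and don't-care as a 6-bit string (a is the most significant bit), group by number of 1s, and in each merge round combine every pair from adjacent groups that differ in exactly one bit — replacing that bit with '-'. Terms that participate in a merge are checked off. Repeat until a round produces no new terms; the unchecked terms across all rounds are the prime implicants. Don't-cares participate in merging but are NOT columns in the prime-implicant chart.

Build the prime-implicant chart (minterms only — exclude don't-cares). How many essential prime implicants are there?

[col 0] 000111*, 001110*, 010001*, 010101*, 010111*, 011000, 100000, 100111*, 101001*, 101010*, 101101*, 101110*, 110001*, 110010*, 110100*, 110110*, 111001*, 111110*
[col 1] -00111, -01110, -10001, 0-0111, 010-01, 0101-1, 1-1001, 1-1110, 101-01, 101-10, 11-001, 11-110, 110-10, 1101-0
Prime implicants: -00111, -01110, -10001, 0-0111, 010-01, 0101-1, 011000, 1-1001, 1-1110, 100000, 101-01, 101-10, 11-001, 11-110, 110-10, 1101-0
PI chart (minterm → PIs covering it):
  7 | -00111,0-0111
  14 | -01110  (sole → essential)
  17 | -10001,010-01
  21 | 010-01,0101-1
  23 | 0-0111,0101-1
  24 | 011000  (sole → essential)
  39 | -00111  (sole → essential)
  41 | 1-1001,101-01
  42 | 101-10  (sole → essential)
  45 | 101-01  (sole → essential)
  46 | -01110,1-1110,101-10
  49 | -10001,11-001
  50 | 110-10  (sole → essential)
  52 | 1101-0  (sole → essential)
  54 | 11-110,110-10,1101-0
  62 | 1-1110,11-110
Essential prime implicants: -00111, -01110, 011000, 101-01, 101-10, 110-10, 1101-0

7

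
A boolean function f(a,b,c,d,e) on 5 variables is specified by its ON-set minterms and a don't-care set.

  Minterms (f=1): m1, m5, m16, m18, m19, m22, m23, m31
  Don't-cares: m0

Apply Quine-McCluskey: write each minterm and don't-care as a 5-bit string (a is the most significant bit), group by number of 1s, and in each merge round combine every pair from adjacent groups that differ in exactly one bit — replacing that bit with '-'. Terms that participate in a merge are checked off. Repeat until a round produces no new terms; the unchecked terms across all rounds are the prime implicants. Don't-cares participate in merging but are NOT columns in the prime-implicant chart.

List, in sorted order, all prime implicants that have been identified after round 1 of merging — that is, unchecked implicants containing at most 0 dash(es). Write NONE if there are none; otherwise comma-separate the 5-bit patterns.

size-2^0 implicants → 00000(✓)  00001(✓)  00101(✓)  10000(✓)  10010(✓)  10011(✓)  10110(✓)  10111(✓)  11111(✓)
size-2^1 implicants → -0000  00-01  0000-  1-111  10-10(✓)  10-11(✓)  100-0  1001-(✓)  1011-(✓)
size-2^2 implicants → 10-1-
Unchecked terms (primes): -0000, 00-01, 0000-, 1-111, 10-1-, 100-0

NONE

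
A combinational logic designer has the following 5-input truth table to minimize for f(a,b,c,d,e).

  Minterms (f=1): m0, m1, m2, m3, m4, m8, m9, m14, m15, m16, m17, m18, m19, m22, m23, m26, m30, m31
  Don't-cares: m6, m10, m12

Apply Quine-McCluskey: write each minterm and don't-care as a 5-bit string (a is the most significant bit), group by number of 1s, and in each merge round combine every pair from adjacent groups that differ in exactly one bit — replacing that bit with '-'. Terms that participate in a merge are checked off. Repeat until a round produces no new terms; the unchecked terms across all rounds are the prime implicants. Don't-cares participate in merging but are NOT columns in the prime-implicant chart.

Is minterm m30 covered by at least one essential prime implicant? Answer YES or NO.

YES

size-2^0 implicants → 00000(✓)  00001(✓)  00010(✓)  00011(✓)  00100(✓)  00110(✓)  01000(✓)  01001(✓)  01010(✓)  01100(✓)  01110(✓)  01111(✓)  10000(✓)  10001(✓)  10010(✓)  10011(✓)  10110(✓)  10111(✓)  11010(✓)  11110(✓)  11111(✓)
size-2^1 implicants → -0000(✓)  -0001(✓)  -0010(✓)  -0011(✓)  -0110(✓)  -1010(✓)  -1110(✓)  -1111(✓)  0-000(✓)  0-001(✓)  0-010(✓)  0-100(✓)  0-110(✓)  00-00(✓)  00-10(✓)  000-0(✓)  000-1(✓)  0000-(✓)  0001-(✓)  001-0(✓)  01-00(✓)  01-10(✓)  010-0(✓)  0100-(✓)  011-0(✓)  0111-(✓)  1-010(✓)  1-110(✓)  1-111(✓)  10-10(✓)  10-11(✓)  100-0(✓)  100-1(✓)  1000-(✓)  1001-(✓)  1011-(✓)  11-10(✓)  1111-(✓)
size-2^2 implicants → --010(✓)  --110(✓)  -0-10(✓)  -00-0(✓)  -00-1(✓)  -000-(✓)  -001-(✓)  -1-10(✓)  -111-  0--00(✓)  0--10(✓)  0-0-0(✓)  0-00-  0-1-0(✓)  00--0(✓)  000--(✓)  01--0(✓)  1--10(✓)  1-11-  10-1-  100--(✓)
size-2^3 implicants → ---10  -00--  0---0
Unchecked terms (primes): ---10, -00--, -111-, 0---0, 0-00-, 1-11-, 10-1-
Minterm coverage:
  m0 ⊆ -00--,0---0,0-00-
  m1 ⊆ -00--,0-00-
  m2 ⊆ ---10,-00--,0---0
  m3 ⊆ -00-- [E]
  m4 ⊆ 0---0 [E]
  m8 ⊆ 0---0,0-00-
  m9 ⊆ 0-00- [E]
  m14 ⊆ ---10,-111-,0---0
  m15 ⊆ -111- [E]
  m16 ⊆ -00-- [E]
  m17 ⊆ -00-- [E]
  m18 ⊆ ---10,-00--,10-1-
  m19 ⊆ -00--,10-1-
  m22 ⊆ ---10,1-11-,10-1-
  m23 ⊆ 1-11-,10-1-
  m26 ⊆ ---10 [E]
  m30 ⊆ ---10,-111-,1-11-
  m31 ⊆ -111-,1-11-
E = {---10, -00--, -111-, 0---0, 0-00-}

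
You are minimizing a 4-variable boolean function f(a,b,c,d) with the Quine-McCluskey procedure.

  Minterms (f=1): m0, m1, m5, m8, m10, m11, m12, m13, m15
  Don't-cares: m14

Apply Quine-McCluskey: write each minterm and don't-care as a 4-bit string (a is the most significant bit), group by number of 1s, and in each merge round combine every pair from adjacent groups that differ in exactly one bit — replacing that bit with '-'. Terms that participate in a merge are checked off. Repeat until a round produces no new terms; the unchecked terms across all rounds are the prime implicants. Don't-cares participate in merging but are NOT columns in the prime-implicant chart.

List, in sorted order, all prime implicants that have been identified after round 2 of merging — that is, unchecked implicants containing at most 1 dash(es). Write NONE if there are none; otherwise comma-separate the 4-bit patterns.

size-2^0 implicants → 0000(✓)  0001(✓)  0101(✓)  1000(✓)  1010(✓)  1011(✓)  1100(✓)  1101(✓)  1110(✓)  1111(✓)
size-2^1 implicants → -000  -101  0-01  000-  1-00(✓)  1-10(✓)  1-11(✓)  10-0(✓)  101-(✓)  11-0(✓)  11-1(✓)  110-(✓)  111-(✓)
size-2^2 implicants → 1--0  1-1-  11--
Unchecked terms (primes): -000, -101, 0-01, 000-, 1--0, 1-1-, 11--

-000, -101, 0-01, 000-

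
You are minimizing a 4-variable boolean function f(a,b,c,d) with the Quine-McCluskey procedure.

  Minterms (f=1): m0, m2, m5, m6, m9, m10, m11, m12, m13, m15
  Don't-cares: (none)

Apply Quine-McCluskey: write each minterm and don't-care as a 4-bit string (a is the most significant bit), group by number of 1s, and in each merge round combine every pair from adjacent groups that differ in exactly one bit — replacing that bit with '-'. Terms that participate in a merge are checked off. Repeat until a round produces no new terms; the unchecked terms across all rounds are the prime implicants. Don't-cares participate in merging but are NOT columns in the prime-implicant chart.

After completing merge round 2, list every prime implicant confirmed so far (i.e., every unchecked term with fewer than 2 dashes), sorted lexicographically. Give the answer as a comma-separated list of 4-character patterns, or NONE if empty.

-010, -101, 0-10, 00-0, 101-, 110-

[col 0] 0000*, 0010*, 0101*, 0110*, 1001*, 1010*, 1011*, 1100*, 1101*, 1111*
[col 1] -010, -101, 0-10, 00-0, 1-01*, 1-11*, 10-1*, 101-, 11-1*, 110-
[col 2] 1--1
Prime implicants: -010, -101, 0-10, 00-0, 1--1, 101-, 110-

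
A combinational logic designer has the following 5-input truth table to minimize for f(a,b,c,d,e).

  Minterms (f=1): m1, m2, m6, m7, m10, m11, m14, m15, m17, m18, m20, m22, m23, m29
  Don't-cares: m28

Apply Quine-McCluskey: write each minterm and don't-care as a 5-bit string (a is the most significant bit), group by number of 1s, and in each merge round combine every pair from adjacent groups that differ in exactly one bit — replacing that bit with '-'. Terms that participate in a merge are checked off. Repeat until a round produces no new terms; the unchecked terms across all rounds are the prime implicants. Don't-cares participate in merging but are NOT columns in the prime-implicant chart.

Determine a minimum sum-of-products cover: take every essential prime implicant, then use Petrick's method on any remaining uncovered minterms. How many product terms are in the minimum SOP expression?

6

[col 0] 00001*, 00010*, 00110*, 00111*, 01010*, 01011*, 01110*, 01111*, 10001*, 10010*, 10100*, 10110*, 10111*, 11100*, 11101*
[col 1] -0001, -0010*, -0110*, -0111*, 0-010*, 0-110*, 0-111*, 00-10*, 0011-*, 01-10*, 01-11*, 0101-*, 0111-*, 1-100, 10-10*, 101-0, 1011-*, 1110-
[col 2] -0-10, -011-, 0--10, 0-11-, 01-1-
Prime implicants: -0-10, -0001, -011-, 0--10, 0-11-, 01-1-, 1-100, 101-0, 1110-
PI chart (minterm → PIs covering it):
  1 | -0001  (sole → essential)
  2 | -0-10,0--10
  6 | -0-10,-011-,0--10,0-11-
  7 | -011-,0-11-
  10 | 0--10,01-1-
  11 | 01-1-  (sole → essential)
  14 | 0--10,0-11-,01-1-
  15 | 0-11-,01-1-
  17 | -0001  (sole → essential)
  18 | -0-10  (sole → essential)
  20 | 1-100,101-0
  22 | -0-10,-011-,101-0
  23 | -011-  (sole → essential)
  29 | 1110-  (sole → essential)
Essential prime implicants: -0-10, -0001, -011-, 01-1-, 1110-
Petrick residual → 1-100
Minimum SOP uses 6 PIs: b'de' + b'c'd'e + b'cd + a'bd + acd'e' + abcd'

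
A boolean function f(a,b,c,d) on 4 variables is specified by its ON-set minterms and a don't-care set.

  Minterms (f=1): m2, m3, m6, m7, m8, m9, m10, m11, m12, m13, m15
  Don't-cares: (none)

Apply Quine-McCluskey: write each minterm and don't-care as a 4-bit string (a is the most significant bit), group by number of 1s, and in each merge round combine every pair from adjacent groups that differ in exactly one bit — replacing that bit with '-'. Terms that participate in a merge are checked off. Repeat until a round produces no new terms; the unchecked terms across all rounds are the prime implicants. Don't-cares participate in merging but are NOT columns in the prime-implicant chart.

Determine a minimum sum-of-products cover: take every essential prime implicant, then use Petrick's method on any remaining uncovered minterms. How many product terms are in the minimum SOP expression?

4

size-2^0 implicants → 0010(✓)  0011(✓)  0110(✓)  0111(✓)  1000(✓)  1001(✓)  1010(✓)  1011(✓)  1100(✓)  1101(✓)  1111(✓)
size-2^1 implicants → -010(✓)  -011(✓)  -111(✓)  0-10(✓)  0-11(✓)  001-(✓)  011-(✓)  1-00(✓)  1-01(✓)  1-11(✓)  10-0(✓)  10-1(✓)  100-(✓)  101-(✓)  11-1(✓)  110-(✓)
size-2^2 implicants → --11  -01-  0-1-  1--1  1-0-  10--
Unchecked terms (primes): --11, -01-, 0-1-, 1--1, 1-0-, 10--
Minterm coverage:
  m2 ⊆ -01-,0-1-
  m3 ⊆ --11,-01-,0-1-
  m6 ⊆ 0-1- [E]
  m7 ⊆ --11,0-1-
  m8 ⊆ 1-0-,10--
  m9 ⊆ 1--1,1-0-,10--
  m10 ⊆ -01-,10--
  m11 ⊆ --11,-01-,1--1,10--
  m12 ⊆ 1-0- [E]
  m13 ⊆ 1--1,1-0-
  m15 ⊆ --11,1--1
E = {0-1-, 1-0-}
Petrick residual → --11, -01-
Cover = cd + b'c + a'c + ac'  |cover|=4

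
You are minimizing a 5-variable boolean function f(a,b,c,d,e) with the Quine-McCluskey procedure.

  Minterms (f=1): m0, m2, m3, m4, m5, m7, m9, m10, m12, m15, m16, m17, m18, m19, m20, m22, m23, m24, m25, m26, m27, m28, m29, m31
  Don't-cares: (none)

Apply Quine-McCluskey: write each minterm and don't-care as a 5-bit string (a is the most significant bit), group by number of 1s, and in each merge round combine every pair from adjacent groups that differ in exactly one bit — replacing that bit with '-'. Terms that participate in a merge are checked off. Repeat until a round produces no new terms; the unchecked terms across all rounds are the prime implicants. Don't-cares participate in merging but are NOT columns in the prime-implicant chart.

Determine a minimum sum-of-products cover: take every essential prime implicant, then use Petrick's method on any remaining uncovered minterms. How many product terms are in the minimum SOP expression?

size-2^0 implicants → 00000(✓)  00010(✓)  00011(✓)  00100(✓)  00101(✓)  00111(✓)  01001(✓)  01010(✓)  01100(✓)  01111(✓)  10000(✓)  10001(✓)  10010(✓)  10011(✓)  10100(✓)  10110(✓)  10111(✓)  11000(✓)  11001(✓)  11010(✓)  11011(✓)  11100(✓)  11101(✓)  11111(✓)
size-2^1 implicants → -0000(✓)  -0010(✓)  -0011(✓)  -0100(✓)  -0111(✓)  -1001  -1010(✓)  -1100(✓)  -1111(✓)  0-010(✓)  0-100(✓)  0-111(✓)  00-00(✓)  00-11(✓)  000-0(✓)  0001-(✓)  001-1  0010-  1-000(✓)  1-001(✓)  1-010(✓)  1-011(✓)  1-100(✓)  1-111(✓)  10-00(✓)  10-10(✓)  10-11(✓)  100-0(✓)  100-1(✓)  1000-(✓)  1001-(✓)  101-0(✓)  1011-(✓)  11-00(✓)  11-01(✓)  11-11(✓)  110-0(✓)  110-1(✓)  1100-(✓)  1101-(✓)  111-1(✓)  1110-(✓)
size-2^2 implicants → --010  --100  --111  -0-00  -0-11  -00-0  -001-  1--00  1--11  1-0-0(✓)  1-0-1(✓)  1-00-(✓)  1-01-(✓)  10--0  10-1-  100--(✓)  11--1  11-0-  110--(✓)
size-2^3 implicants → 1-0--
Unchecked terms (primes): --010, --100, --111, -0-00, -0-11, -00-0, -001-, -1001, 001-1, 0010-, 1--00, 1--11, 1-0--, 10--0, 10-1-, 11--1, 11-0-
Minterm coverage:
  m0 ⊆ -0-00,-00-0
  m2 ⊆ --010,-00-0,-001-
  m3 ⊆ -0-11,-001-
  m4 ⊆ --100,-0-00,0010-
  m5 ⊆ 001-1,0010-
  m7 ⊆ --111,-0-11,001-1
  m9 ⊆ -1001 [E]
  m10 ⊆ --010 [E]
  m12 ⊆ --100 [E]
  m15 ⊆ --111 [E]
  m16 ⊆ -0-00,-00-0,1--00,1-0--,10--0
  m17 ⊆ 1-0-- [E]
  m18 ⊆ --010,-00-0,-001-,1-0--,10--0,10-1-
  m19 ⊆ -0-11,-001-,1--11,1-0--,10-1-
  m20 ⊆ --100,-0-00,1--00,10--0
  m22 ⊆ 10--0,10-1-
  m23 ⊆ --111,-0-11,1--11,10-1-
  m24 ⊆ 1--00,1-0--,11-0-
  m25 ⊆ -1001,1-0--,11--1,11-0-
  m26 ⊆ --010,1-0--
  m27 ⊆ 1--11,1-0--,11--1
  m28 ⊆ --100,1--00,11-0-
  m29 ⊆ 11--1,11-0-
  m31 ⊆ --111,1--11,11--1
E = {--010, --100, --111, -1001, 1-0--}
Petrick residual → -0-00, -0-11, 001-1, 10--0, 11--1
Cover = c'de' + cd'e' + cde + b'd'e' + b'de + bc'd'e + a'b'ce + ac' + ab'e' + abe  |cover|=10

10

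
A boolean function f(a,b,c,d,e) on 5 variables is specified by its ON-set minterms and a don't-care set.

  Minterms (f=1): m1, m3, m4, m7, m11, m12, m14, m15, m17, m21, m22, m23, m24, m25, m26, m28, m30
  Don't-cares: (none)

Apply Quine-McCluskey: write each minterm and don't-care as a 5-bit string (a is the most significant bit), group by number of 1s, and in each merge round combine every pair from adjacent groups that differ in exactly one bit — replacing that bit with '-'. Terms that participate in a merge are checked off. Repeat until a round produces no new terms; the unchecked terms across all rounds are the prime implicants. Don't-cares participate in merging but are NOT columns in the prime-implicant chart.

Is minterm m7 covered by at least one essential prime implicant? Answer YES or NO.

[col 0] 00001*, 00011*, 00100*, 00111*, 01011*, 01100*, 01110*, 01111*, 10001*, 10101*, 10110*, 10111*, 11000*, 11001*, 11010*, 11100*, 11110*
[col 1] -0001, -0111, -1100*, -1110*, 0-011*, 0-100, 0-111*, 00-11*, 000-1, 01-11*, 011-0*, 0111-, 1-001, 1-110, 10-01, 101-1, 1011-, 11-00*, 11-10*, 110-0*, 1100-, 111-0*
[col 2] -11-0, 0--11, 11--0
Prime implicants: -0001, -0111, -11-0, 0--11, 0-100, 000-1, 0111-, 1-001, 1-110, 10-01, 101-1, 1011-, 11--0, 1100-
PI chart (minterm → PIs covering it):
  1 | -0001,000-1
  3 | 0--11,000-1
  4 | 0-100  (sole → essential)
  7 | -0111,0--11
  11 | 0--11  (sole → essential)
  12 | -11-0,0-100
  14 | -11-0,0111-
  15 | 0--11,0111-
  17 | -0001,1-001,10-01
  21 | 10-01,101-1
  22 | 1-110,1011-
  23 | -0111,101-1,1011-
  24 | 11--0,1100-
  25 | 1-001,1100-
  26 | 11--0  (sole → essential)
  28 | -11-0,11--0
  30 | -11-0,1-110,11--0
Essential prime implicants: 0--11, 0-100, 11--0

YES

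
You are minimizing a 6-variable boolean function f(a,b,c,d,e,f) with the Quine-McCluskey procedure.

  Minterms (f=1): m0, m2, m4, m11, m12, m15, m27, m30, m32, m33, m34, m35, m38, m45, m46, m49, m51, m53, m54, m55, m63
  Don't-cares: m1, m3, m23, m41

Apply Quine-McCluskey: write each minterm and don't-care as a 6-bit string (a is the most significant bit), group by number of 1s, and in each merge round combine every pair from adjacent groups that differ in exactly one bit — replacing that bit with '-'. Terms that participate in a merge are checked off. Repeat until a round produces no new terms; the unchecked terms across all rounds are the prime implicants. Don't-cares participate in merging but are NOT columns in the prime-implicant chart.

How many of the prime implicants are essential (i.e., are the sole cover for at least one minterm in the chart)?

9

Round 0: 000000✓ 000001✓ 000010✓ 000011✓ 000100✓ 001011✓ 001100✓ 001111✓ 010111✓ 011011✓ 011110 100000✓ 100001✓ 100010✓ 100011✓ 100110✓ 101001✓ 101101✓ 101110✓ 110001✓ 110011✓ 110101✓ 110110✓ 110111✓ 111111✓
Round 1: -00000✓ -00001✓ -00010✓ -00011✓ -10111 0-1011 00-011 00-100 000-00 0000-0✓ 0000-1✓ 00000-✓ 00001-✓ 001-11 1-0001✓ 1-0011✓ 1-0110 10-001 10-110 100-10 1000-0✓ 1000-1✓ 10000-✓ 10001-✓ 101-01 11-111 110-01✓ 110-11✓ 1100-1✓ 1101-1✓ 11011-
Round 2: -000-0✓ -000-1✓ -0000-✓ -0001-✓ 0000--✓ 1-00-1 1000--✓ 110--1
Round 3: -000--
PIs = {-000--, -10111, 0-1011, 00-011, 00-100, 000-00, 001-11, 011110, 1-00-1, 1-0110, 10-001, 10-110, 100-10, 101-01, 11-111, 110--1, 11011-}
Coverage chart:
  m0: -000--,000-00
  m2: -000-- ←essential
  m4: 00-100,000-00
  m11: 0-1011,00-011,001-11
  m12: 00-100 ←essential
  m15: 001-11 ←essential
  m27: 0-1011 ←essential
  m30: 011110 ←essential
  m32: -000-- ←essential
  m33: -000--,1-00-1,10-001
  m34: -000--,100-10
  m35: -000--,1-00-1
  m38: 1-0110,10-110,100-10
  m45: 101-01 ←essential
  m46: 10-110 ←essential
  m49: 1-00-1,110--1
  m51: 1-00-1,110--1
  m53: 110--1 ←essential
  m54: 1-0110,11011-
  m55: -10111,11-111,110--1,11011-
  m63: 11-111 ←essential
Essential: -000--, 0-1011, 00-100, 001-11, 011110, 10-110, 101-01, 11-111, 110--1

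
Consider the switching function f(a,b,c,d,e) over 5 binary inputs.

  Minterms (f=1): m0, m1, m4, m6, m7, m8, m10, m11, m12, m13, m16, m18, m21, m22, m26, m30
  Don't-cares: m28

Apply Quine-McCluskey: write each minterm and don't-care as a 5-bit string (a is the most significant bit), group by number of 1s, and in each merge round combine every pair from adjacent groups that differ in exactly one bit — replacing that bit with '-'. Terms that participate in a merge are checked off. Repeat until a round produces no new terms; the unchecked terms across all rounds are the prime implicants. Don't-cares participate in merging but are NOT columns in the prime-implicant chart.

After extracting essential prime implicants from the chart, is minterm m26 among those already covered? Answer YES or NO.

NO

size-2^0 implicants → 00000(✓)  00001(✓)  00100(✓)  00110(✓)  00111(✓)  01000(✓)  01010(✓)  01011(✓)  01100(✓)  01101(✓)  10000(✓)  10010(✓)  10101  10110(✓)  11010(✓)  11100(✓)  11110(✓)
size-2^1 implicants → -0000  -0110  -1010  -1100  0-000(✓)  0-100(✓)  00-00(✓)  0000-  001-0  0011-  01-00(✓)  010-0  0101-  0110-  1-010(✓)  1-110(✓)  10-10(✓)  100-0  11-10(✓)  111-0
size-2^2 implicants → 0--00  1--10
Unchecked terms (primes): -0000, -0110, -1010, -1100, 0--00, 0000-, 001-0, 0011-, 010-0, 0101-, 0110-, 1--10, 100-0, 10101, 111-0
Minterm coverage:
  m0 ⊆ -0000,0--00,0000-
  m1 ⊆ 0000- [E]
  m4 ⊆ 0--00,001-0
  m6 ⊆ -0110,001-0,0011-
  m7 ⊆ 0011- [E]
  m8 ⊆ 0--00,010-0
  m10 ⊆ -1010,010-0,0101-
  m11 ⊆ 0101- [E]
  m12 ⊆ -1100,0--00,0110-
  m13 ⊆ 0110- [E]
  m16 ⊆ -0000,100-0
  m18 ⊆ 1--10,100-0
  m21 ⊆ 10101 [E]
  m22 ⊆ -0110,1--10
  m26 ⊆ -1010,1--10
  m30 ⊆ 1--10,111-0
E = {0000-, 0011-, 0101-, 0110-, 10101}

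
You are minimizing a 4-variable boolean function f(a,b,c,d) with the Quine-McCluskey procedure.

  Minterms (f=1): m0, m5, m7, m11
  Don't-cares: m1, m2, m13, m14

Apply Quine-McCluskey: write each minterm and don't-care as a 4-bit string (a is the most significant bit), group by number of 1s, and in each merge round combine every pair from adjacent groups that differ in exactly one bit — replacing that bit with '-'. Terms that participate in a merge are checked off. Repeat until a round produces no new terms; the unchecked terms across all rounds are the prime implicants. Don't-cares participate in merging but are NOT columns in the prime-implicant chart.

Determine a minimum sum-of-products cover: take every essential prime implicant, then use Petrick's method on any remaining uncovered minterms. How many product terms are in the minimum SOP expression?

Round 0: 0000✓ 0001✓ 0010✓ 0101✓ 0111✓ 1011 1101✓ 1110
Round 1: -101 0-01 00-0 000- 01-1
PIs = {-101, 0-01, 00-0, 000-, 01-1, 1011, 1110}
Coverage chart:
  m0: 00-0,000-
  m5: -101,0-01,01-1
  m7: 01-1 ←essential
  m11: 1011 ←essential
Essential: 01-1, 1011
Petrick residual → 00-0
Min cover (3 terms): a'b'd' + a'bd + ab'cd

3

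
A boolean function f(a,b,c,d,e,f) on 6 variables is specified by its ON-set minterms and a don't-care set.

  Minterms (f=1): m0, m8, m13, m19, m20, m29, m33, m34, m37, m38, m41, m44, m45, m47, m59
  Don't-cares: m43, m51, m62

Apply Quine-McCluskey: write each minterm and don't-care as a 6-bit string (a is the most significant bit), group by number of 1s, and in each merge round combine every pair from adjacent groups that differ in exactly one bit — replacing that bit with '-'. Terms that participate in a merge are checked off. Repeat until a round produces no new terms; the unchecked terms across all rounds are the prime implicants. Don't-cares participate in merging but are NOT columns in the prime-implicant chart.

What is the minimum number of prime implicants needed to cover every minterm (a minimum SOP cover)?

9

Round 0: 000000✓ 001000✓ 001101✓ 010011✓ 010100 011101✓ 100001✓ 100010✓ 100101✓ 100110✓ 101001✓ 101011✓ 101100✓ 101101✓ 101111✓ 110011✓ 111011✓ 111110
Round 1: -01101 -10011 0-1101 00-000 1-1011 10-001✓ 10-101✓ 100-01✓ 100-10 101-01✓ 101-11✓ 1010-1✓ 1011-1✓ 10110- 11-011
Round 2: 10--01 101--1
PIs = {-01101, -10011, 0-1101, 00-000, 010100, 1-1011, 10--01, 100-10, 101--1, 10110-, 11-011, 111110}
Coverage chart:
  m0: 00-000 ←essential
  m8: 00-000 ←essential
  m13: -01101,0-1101
  m19: -10011 ←essential
  m20: 010100 ←essential
  m29: 0-1101 ←essential
  m33: 10--01 ←essential
  m34: 100-10 ←essential
  m37: 10--01 ←essential
  m38: 100-10 ←essential
  m41: 10--01,101--1
  m44: 10110- ←essential
  m45: -01101,10--01,101--1,10110-
  m47: 101--1 ←essential
  m59: 1-1011,11-011
Essential: -10011, 0-1101, 00-000, 010100, 10--01, 100-10, 101--1, 10110-
Petrick residual → 1-1011
Min cover (9 terms): bc'd'ef + a'cde'f + a'b'd'e'f' + a'bc'de'f' + acd'ef + ab'e'f + ab'c'ef' + ab'cf + ab'cde'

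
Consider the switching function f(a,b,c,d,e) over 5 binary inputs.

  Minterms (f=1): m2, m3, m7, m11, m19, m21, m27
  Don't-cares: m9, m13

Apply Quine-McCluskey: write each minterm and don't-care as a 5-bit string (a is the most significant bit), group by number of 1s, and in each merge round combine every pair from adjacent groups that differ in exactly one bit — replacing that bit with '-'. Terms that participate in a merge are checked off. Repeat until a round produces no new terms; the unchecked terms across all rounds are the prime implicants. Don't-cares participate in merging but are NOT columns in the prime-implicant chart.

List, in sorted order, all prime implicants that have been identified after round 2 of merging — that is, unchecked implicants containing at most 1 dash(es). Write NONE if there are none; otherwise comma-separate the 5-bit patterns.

00-11, 0001-, 01-01, 010-1, 10101

size-2^0 implicants → 00010(✓)  00011(✓)  00111(✓)  01001(✓)  01011(✓)  01101(✓)  10011(✓)  10101  11011(✓)
size-2^1 implicants → -0011(✓)  -1011(✓)  0-011(✓)  00-11  0001-  01-01  010-1  1-011(✓)
size-2^2 implicants → --011
Unchecked terms (primes): --011, 00-11, 0001-, 01-01, 010-1, 10101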